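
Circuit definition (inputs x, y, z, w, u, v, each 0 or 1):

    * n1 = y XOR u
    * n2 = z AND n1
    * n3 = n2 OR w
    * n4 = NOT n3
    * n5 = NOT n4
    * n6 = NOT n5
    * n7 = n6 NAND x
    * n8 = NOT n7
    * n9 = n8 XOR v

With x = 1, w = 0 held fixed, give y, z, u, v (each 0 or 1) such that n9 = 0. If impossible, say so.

n9 = n8 XOR v must be 0, so n8 and v are equal.
Check with x = 1, w = 0 and y=0, z=0, u=1, v=1:
n1 = y XOR u = 0 XOR 1 = 1
n2 = z AND n1 = 0 AND 1 = 0
n3 = n2 OR w = 0 OR 0 = 0
n4 = NOT n3 = NOT 0 = 1
n5 = NOT n4 = NOT 1 = 0
n6 = NOT n5 = NOT 0 = 1
n7 = n6 NAND x = 1 NAND 1 = 0
n8 = NOT n7 = NOT 0 = 1
n9 = n8 XOR v = 1 XOR 1 = 0
So n9 = 0.

y=0 z=0 u=1 v=1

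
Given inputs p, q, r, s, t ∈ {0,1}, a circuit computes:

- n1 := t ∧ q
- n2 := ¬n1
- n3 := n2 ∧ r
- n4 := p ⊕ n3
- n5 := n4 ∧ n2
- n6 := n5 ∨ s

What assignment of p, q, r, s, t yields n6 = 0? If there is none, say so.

n6 = n5 ∨ s must be 0, so both n5 = 0 and s = 0.
n5 = n4 ∧ n2 must be 0, so at least one of n4, n2 is 0.
Check with p=1, q=1, r=1, s=0, t=0:
n1 = t ∧ q = 0 ∧ 1 = 0
n2 = ¬n1 = ¬0 = 1
n3 = n2 ∧ r = 1 ∧ 1 = 1
n4 = p ⊕ n3 = 1 ⊕ 1 = 0
n5 = n4 ∧ n2 = 0 ∧ 1 = 0
n6 = n5 ∨ s = 0 ∨ 0 = 0
So n6 = 0 as required.

p=1, q=1, r=1, s=0, t=0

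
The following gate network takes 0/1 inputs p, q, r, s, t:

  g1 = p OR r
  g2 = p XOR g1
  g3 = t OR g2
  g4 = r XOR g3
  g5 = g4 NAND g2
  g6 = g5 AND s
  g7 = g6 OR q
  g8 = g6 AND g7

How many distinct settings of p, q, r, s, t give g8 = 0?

g8 = g6 AND g7 must be 0, so at least one of g6, g7 is 0.
Enumerating the 32 input combinations, 16 give g8 = 0 and 16 give g8 = 1.

16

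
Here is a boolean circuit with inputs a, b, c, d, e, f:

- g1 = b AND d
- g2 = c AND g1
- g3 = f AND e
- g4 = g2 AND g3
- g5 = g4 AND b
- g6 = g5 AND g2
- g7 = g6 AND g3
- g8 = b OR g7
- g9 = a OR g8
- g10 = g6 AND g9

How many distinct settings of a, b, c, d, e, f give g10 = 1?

2

g10 = g6 AND g9 must be 1, so both g6 = 1 and g9 = 1.
g6 = g5 AND g2 must be 1, so both g5 = 1 and g2 = 1.
Satisfying assignments:
  a=0, b=1, c=1, d=1, e=1, f=1
  a=1, b=1, c=1, d=1, e=1, f=1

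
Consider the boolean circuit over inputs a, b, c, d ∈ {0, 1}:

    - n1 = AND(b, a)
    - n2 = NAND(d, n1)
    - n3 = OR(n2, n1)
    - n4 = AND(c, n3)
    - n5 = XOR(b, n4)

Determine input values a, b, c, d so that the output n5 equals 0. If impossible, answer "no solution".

a=0 b=1 c=1 d=1

n5 = XOR(b, n4) must be 0, so b and n4 are equal.
Check with a=0 b=1 c=1 d=1:
n1 = AND(b, a) = AND(1, 0) = 0
n2 = NAND(d, n1) = NAND(1, 0) = 1
n3 = OR(n2, n1) = OR(1, 0) = 1
n4 = AND(c, n3) = AND(1, 1) = 1
n5 = XOR(b, n4) = XOR(1, 1) = 0
So n5 = 0 as required.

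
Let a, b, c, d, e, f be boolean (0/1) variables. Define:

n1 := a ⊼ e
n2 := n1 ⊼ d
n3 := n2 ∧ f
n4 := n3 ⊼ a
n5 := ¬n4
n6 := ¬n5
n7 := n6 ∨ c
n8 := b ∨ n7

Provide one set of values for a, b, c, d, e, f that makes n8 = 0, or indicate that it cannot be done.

n8 = b ∨ n7 must be 0, so both b = 0 and n7 = 0.
n7 = n6 ∨ c must be 0, so both n6 = 0 and c = 0.
Check with a=1 b=0 c=0 d=1 e=1 f=1:
n1 = a ⊼ e = 1 ⊼ 1 = 0
n2 = n1 ⊼ d = 0 ⊼ 1 = 1
n3 = n2 ∧ f = 1 ∧ 1 = 1
n4 = n3 ⊼ a = 1 ⊼ 1 = 0
n5 = ¬n4 = ¬0 = 1
n6 = ¬n5 = ¬1 = 0
n7 = n6 ∨ c = 0 ∨ 0 = 0
n8 = b ∨ n7 = 0 ∨ 0 = 0
So n8 = 0 as required.

a=1 b=0 c=0 d=1 e=1 f=1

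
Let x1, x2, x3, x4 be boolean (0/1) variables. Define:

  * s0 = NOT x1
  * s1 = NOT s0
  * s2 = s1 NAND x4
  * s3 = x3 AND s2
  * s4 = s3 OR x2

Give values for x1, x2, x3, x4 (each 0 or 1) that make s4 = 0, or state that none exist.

Check with x1=0, x2=0, x3=0, x4=1:
s0 = NOT x1 = NOT 0 = 1
s1 = NOT s0 = NOT 1 = 0
s2 = s1 NAND x4 = 0 NAND 1 = 1
s3 = x3 AND s2 = 0 AND 1 = 0
s4 = s3 OR x2 = 0 OR 0 = 0
So s4 = 0 as required.

x1=0, x2=0, x3=0, x4=1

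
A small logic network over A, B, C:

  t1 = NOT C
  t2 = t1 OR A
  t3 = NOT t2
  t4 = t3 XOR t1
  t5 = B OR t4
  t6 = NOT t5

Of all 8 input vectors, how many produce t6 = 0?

7

t6 = NOT t5 must be 0, so t5 = 1.
t5 = B OR t4 must be 1, so at least one of B, t4 is 1.
Enumerating the 8 input combinations, 7 give t6 = 0 and 1 give t6 = 1.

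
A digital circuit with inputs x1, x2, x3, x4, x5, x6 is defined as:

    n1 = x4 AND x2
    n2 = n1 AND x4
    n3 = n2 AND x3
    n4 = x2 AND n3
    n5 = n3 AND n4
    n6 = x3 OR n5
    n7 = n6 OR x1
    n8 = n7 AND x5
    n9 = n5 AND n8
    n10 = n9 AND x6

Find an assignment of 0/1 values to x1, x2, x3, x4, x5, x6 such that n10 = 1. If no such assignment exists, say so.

n10 = n9 AND x6 must be 1, so both n9 = 1 and x6 = 1.
n9 = n5 AND n8 must be 1, so both n5 = 1 and n8 = 1.
Check with x1=0 x2=1 x3=1 x4=1 x5=1 x6=1:
n1 = x4 AND x2 = 1 AND 1 = 1
n2 = n1 AND x4 = 1 AND 1 = 1
n3 = n2 AND x3 = 1 AND 1 = 1
n4 = x2 AND n3 = 1 AND 1 = 1
n5 = n3 AND n4 = 1 AND 1 = 1
n6 = x3 OR n5 = 1 OR 1 = 1
n7 = n6 OR x1 = 1 OR 0 = 1
n8 = n7 AND x5 = 1 AND 1 = 1
n9 = n5 AND n8 = 1 AND 1 = 1
n10 = n9 AND x6 = 1 AND 1 = 1
So n10 = 1 as required.

x1=0 x2=1 x3=1 x4=1 x5=1 x6=1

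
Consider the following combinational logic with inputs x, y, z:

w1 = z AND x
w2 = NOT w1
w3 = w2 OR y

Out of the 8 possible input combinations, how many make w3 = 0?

1

w3 = w2 OR y must be 0, so both w2 = 0 and y = 0.
w2 = NOT w1 must be 0, so w1 = 1.
w1 = z AND x must be 1, so both z = 1 and x = 1.
Satisfying assignments:
  x=1, y=0, z=1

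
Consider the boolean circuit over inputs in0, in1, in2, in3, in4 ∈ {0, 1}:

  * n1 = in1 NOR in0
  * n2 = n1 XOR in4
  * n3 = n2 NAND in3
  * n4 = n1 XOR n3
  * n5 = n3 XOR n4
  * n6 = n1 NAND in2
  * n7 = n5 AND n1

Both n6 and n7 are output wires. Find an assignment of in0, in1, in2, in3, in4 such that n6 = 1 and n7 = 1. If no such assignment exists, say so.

in0=0, in1=0, in2=0, in3=1, in4=0

Check with in0=0, in1=0, in2=0, in3=1, in4=0:
n1 = in1 NOR in0 = 0 NOR 0 = 1
n2 = n1 XOR in4 = 1 XOR 0 = 1
n3 = n2 NAND in3 = 1 NAND 1 = 0
n4 = n1 XOR n3 = 1 XOR 0 = 1
n5 = n3 XOR n4 = 0 XOR 1 = 1
n6 = n1 NAND in2 = 1 NAND 0 = 1
n7 = n5 AND n1 = 1 AND 1 = 1
So n6 = 1 and n7 = 1.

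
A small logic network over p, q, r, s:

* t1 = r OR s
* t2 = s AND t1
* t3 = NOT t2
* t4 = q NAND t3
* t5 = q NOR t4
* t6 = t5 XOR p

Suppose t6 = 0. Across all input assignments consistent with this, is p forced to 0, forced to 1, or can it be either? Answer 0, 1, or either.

0

t6 = t5 XOR p must be 0, so t5 and p are equal.
Every assignment with t6 = 0 has p = 0; there are 8 such assignment(s).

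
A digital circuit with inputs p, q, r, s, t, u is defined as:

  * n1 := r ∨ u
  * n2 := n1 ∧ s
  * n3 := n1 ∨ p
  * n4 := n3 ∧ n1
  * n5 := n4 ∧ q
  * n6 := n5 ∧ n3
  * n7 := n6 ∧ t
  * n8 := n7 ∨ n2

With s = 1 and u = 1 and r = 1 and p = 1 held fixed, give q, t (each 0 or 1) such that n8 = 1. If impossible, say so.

q=0, t=1

n8 = n7 ∨ n2 must be 1, so at least one of n7, n2 is 1.
Check with s = 1 and u = 1 and r = 1 and p = 1 and q=0, t=1:
n1 = r ∨ u = 1 ∨ 1 = 1
n2 = n1 ∧ s = 1 ∧ 1 = 1
n3 = n1 ∨ p = 1 ∨ 1 = 1
n4 = n3 ∧ n1 = 1 ∧ 1 = 1
n5 = n4 ∧ q = 1 ∧ 0 = 0
n6 = n5 ∧ n3 = 0 ∧ 1 = 0
n7 = n6 ∧ t = 0 ∧ 1 = 0
n8 = n7 ∨ n2 = 0 ∨ 1 = 1
So n8 = 1.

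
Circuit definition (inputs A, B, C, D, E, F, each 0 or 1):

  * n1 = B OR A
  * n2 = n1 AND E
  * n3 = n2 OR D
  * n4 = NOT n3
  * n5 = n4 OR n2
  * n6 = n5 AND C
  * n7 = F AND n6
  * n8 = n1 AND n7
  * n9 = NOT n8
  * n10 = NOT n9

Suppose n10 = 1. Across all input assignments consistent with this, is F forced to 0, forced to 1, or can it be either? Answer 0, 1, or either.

n10 = NOT n9 must be 1, so n9 = 0.
n9 = NOT n8 must be 0, so n8 = 1.
Every assignment with n10 = 1 has F = 1; there are 9 such assignment(s).

1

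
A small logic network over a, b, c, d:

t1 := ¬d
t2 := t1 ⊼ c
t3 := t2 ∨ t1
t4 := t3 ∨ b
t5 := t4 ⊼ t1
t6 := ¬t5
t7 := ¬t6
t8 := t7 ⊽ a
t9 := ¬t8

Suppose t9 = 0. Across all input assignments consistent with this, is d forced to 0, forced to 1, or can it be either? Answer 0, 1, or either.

0

t9 = ¬t8 must be 0, so t8 = 1.
Every assignment with t9 = 0 has d = 0; there are 4 such assignment(s).
  a=0, b=0, c=0, d=0
  a=0, b=0, c=1, d=0
  a=0, b=1, c=0, d=0
  a=0, b=1, c=1, d=0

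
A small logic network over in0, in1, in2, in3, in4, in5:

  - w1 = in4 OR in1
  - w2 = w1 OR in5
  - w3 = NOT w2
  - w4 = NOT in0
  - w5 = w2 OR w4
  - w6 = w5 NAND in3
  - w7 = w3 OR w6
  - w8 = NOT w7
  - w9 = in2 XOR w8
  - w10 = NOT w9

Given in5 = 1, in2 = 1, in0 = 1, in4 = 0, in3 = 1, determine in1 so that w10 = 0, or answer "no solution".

no solution exists

With in5 = 1, in2 = 1, in0 = 1, in4 = 0, in3 = 1 fixed, none of the 2 settings of in1 give w10 = 0.
For example, with in1=0:
w1 = in4 OR in1 = 0 OR 0 = 0
w2 = w1 OR in5 = 0 OR 1 = 1
w3 = NOT w2 = NOT 1 = 0
w4 = NOT in0 = NOT 1 = 0
w5 = w2 OR w4 = 1 OR 0 = 1
w6 = w5 NAND in3 = 1 NAND 1 = 0
w7 = w3 OR w6 = 0 OR 0 = 0
w8 = NOT w7 = NOT 0 = 1
w9 = in2 XOR w8 = 1 XOR 1 = 0
w10 = NOT w9 = NOT 0 = 1
giving w10 = 1 ≠ 0.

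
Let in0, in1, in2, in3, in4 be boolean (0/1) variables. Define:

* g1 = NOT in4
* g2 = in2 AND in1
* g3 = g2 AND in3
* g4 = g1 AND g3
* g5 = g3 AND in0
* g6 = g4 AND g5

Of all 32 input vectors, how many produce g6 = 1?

g6 = g4 AND g5 must be 1, so both g4 = 1 and g5 = 1.
g4 = g1 AND g3 must be 1, so both g1 = 1 and g3 = 1.
g5 = g3 AND in0 must be 1, so both g3 = 1 and in0 = 1.
Satisfying assignments:
  in0=1, in1=1, in2=1, in3=1, in4=0

1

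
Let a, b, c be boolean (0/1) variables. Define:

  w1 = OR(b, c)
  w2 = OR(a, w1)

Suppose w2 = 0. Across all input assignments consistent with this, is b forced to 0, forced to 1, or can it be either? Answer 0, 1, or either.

0

w2 = OR(a, w1) must be 0, so both a = 0 and w1 = 0.
w1 = OR(b, c) must be 0, so both b = 0 and c = 0.
Every assignment with w2 = 0 has b = 0; there are 1 such assignment(s).
  a=0, b=0, c=0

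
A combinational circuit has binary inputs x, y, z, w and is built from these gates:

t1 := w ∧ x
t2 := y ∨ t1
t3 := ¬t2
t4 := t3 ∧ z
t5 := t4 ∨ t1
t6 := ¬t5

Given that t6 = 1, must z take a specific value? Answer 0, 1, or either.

either

Both values of z occur among assignments with t6 = 1:
  z=0: x=0, y=0, z=0, w=0
  z=1: x=0, y=1, z=1, w=0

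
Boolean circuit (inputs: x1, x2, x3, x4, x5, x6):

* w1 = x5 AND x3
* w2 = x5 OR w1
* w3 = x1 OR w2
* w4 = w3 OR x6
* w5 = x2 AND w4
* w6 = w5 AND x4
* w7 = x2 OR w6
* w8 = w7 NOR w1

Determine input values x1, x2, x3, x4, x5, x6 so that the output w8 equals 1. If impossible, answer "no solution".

Check with x1=1, x2=0, x3=1, x4=1, x5=0, x6=0:
w1 = x5 AND x3 = 0 AND 1 = 0
w2 = x5 OR w1 = 0 OR 0 = 0
w3 = x1 OR w2 = 1 OR 0 = 1
w4 = w3 OR x6 = 1 OR 0 = 1
w5 = x2 AND w4 = 0 AND 1 = 0
w6 = w5 AND x4 = 0 AND 1 = 0
w7 = x2 OR w6 = 0 OR 0 = 0
w8 = w7 NOR w1 = 0 NOR 0 = 1
So w8 = 1 as required.

x1=1, x2=0, x3=1, x4=1, x5=0, x6=0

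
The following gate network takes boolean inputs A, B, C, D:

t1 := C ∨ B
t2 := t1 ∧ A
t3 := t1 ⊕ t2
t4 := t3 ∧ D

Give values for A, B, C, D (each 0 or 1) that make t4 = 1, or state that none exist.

A=0, B=0, C=1, D=1

t4 = t3 ∧ D must be 1, so both t3 = 1 and D = 1.
t3 = t1 ⊕ t2 must be 1, so t1 and t2 differ.
Check with A=0, B=0, C=1, D=1:
t1 = C ∨ B = 1 ∨ 0 = 1
t2 = t1 ∧ A = 1 ∧ 0 = 0
t3 = t1 ⊕ t2 = 1 ⊕ 0 = 1
t4 = t3 ∧ D = 1 ∧ 1 = 1
So t4 = 1 as required.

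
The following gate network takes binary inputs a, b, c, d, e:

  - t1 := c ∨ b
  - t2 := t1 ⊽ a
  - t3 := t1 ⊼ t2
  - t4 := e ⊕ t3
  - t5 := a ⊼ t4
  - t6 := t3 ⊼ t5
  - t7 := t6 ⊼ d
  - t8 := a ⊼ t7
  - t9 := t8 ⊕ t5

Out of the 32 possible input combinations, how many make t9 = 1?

12

t9 = t8 ⊕ t5 must be 1, so t8 and t5 differ.
Enumerating the 32 input combinations, 12 give t9 = 1 and 20 give t9 = 0.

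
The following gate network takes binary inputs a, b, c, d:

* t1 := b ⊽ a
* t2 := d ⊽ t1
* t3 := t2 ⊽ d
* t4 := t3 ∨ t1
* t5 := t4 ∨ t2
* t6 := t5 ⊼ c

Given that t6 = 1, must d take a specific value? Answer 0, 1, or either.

either

Both values of d occur among assignments with t6 = 1:
  d=0: a=0, b=0, c=0, d=0
  d=1: a=0, b=0, c=0, d=1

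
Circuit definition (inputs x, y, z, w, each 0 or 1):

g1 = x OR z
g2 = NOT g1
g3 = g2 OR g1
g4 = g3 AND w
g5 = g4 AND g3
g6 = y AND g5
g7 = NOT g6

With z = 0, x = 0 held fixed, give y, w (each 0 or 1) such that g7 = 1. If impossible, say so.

g7 = NOT g6 must be 1, so g6 = 0.
Check with z = 0, x = 0 and y=1, w=0:
g1 = x OR z = 0 OR 0 = 0
g2 = NOT g1 = NOT 0 = 1
g3 = g2 OR g1 = 1 OR 0 = 1
g4 = g3 AND w = 1 AND 0 = 0
g5 = g4 AND g3 = 0 AND 1 = 0
g6 = y AND g5 = 1 AND 0 = 0
g7 = NOT g6 = NOT 0 = 1
So g7 = 1.

y=1 w=0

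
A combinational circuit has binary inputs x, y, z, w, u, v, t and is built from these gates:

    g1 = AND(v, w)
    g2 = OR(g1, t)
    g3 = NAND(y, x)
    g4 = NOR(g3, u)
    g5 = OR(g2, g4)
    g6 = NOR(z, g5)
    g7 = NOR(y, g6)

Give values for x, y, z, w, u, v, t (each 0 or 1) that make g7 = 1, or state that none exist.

g7 = NOR(y, g6) must be 1, so both y = 0 and g6 = 0.
g6 = NOR(z, g5) must be 0, so at least one of z, g5 is 1.
Check with x=0, y=0, z=0, w=0, u=1, v=1, t=1:
g1 = AND(v, w) = AND(1, 0) = 0
g2 = OR(g1, t) = OR(0, 1) = 1
g3 = NAND(y, x) = NAND(0, 0) = 1
g4 = NOR(g3, u) = NOR(1, 1) = 0
g5 = OR(g2, g4) = OR(1, 0) = 1
g6 = NOR(z, g5) = NOR(0, 1) = 0
g7 = NOR(y, g6) = NOR(0, 0) = 1
So g7 = 1 as required.

x=0, y=0, z=0, w=0, u=1, v=1, t=1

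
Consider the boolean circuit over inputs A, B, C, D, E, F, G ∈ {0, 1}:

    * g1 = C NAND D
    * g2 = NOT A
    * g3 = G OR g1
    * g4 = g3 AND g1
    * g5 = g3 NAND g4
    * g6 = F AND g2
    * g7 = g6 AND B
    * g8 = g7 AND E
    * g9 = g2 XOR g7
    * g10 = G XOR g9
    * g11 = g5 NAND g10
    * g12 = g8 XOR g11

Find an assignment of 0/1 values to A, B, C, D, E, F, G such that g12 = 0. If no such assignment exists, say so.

g12 = g8 XOR g11 must be 0, so g8 and g11 are equal.
Check with A=1, B=1, C=1, D=1, E=0, F=0, G=1:
g1 = C NAND D = 1 NAND 1 = 0
g2 = NOT A = NOT 1 = 0
g3 = G OR g1 = 1 OR 0 = 1
g4 = g3 AND g1 = 1 AND 0 = 0
g5 = g3 NAND g4 = 1 NAND 0 = 1
g6 = F AND g2 = 0 AND 0 = 0
g7 = g6 AND B = 0 AND 1 = 0
g8 = g7 AND E = 0 AND 0 = 0
g9 = g2 XOR g7 = 0 XOR 0 = 0
g10 = G XOR g9 = 1 XOR 0 = 1
g11 = g5 NAND g10 = 1 NAND 1 = 0
g12 = g8 XOR g11 = 0 XOR 0 = 0
So g12 = 0 as required.

A=1, B=1, C=1, D=1, E=0, F=0, G=1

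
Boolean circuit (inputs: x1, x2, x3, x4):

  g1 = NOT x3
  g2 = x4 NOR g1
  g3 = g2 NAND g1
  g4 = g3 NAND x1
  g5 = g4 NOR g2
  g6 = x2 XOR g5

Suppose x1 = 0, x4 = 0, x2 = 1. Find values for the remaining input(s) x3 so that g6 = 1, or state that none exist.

g6 = x2 XOR g5 must be 1, so x2 and g5 differ.
Check with x1 = 0, x4 = 0, x2 = 1 and x3=1:
g1 = NOT x3 = NOT 1 = 0
g2 = x4 NOR g1 = 0 NOR 0 = 1
g3 = g2 NAND g1 = 1 NAND 0 = 1
g4 = g3 NAND x1 = 1 NAND 0 = 1
g5 = g4 NOR g2 = 1 NOR 1 = 0
g6 = x2 XOR g5 = 1 XOR 0 = 1
So g6 = 1.

x3=1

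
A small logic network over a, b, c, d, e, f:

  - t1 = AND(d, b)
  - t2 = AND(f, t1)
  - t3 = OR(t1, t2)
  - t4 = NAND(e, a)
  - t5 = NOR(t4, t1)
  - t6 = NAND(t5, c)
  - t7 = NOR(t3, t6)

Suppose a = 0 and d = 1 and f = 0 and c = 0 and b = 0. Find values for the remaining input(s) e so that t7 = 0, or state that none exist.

t7 = NOR(t3, t6) must be 0, so at least one of t3, t6 is 1.
Check with a = 0 and d = 1 and f = 0 and c = 0 and b = 0 and e=0:
t1 = AND(d, b) = AND(1, 0) = 0
t2 = AND(f, t1) = AND(0, 0) = 0
t3 = OR(t1, t2) = OR(0, 0) = 0
t4 = NAND(e, a) = NAND(0, 0) = 1
t5 = NOR(t4, t1) = NOR(1, 0) = 0
t6 = NAND(t5, c) = NAND(0, 0) = 1
t7 = NOR(t3, t6) = NOR(0, 1) = 0
So t7 = 0.

e=0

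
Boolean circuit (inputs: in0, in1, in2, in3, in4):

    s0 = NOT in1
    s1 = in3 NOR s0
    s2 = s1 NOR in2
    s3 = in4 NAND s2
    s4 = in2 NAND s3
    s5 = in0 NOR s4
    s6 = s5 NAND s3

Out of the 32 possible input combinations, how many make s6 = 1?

s6 = s5 NAND s3 must be 1, so at least one of s5, s3 is 0.
Enumerating the 32 input combinations, 24 give s6 = 1 and 8 give s6 = 0.

24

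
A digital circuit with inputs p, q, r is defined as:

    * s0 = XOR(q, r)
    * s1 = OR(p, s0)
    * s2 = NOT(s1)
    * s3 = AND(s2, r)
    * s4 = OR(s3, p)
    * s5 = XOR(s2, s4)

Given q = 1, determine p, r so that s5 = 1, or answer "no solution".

p=1 r=0

Check with q = 1 and p=1, r=0:
s0 = XOR(q, r) = XOR(1, 0) = 1
s1 = OR(p, s0) = OR(1, 1) = 1
s2 = NOT(s1) = NOT 1 = 0
s3 = AND(s2, r) = AND(0, 0) = 0
s4 = OR(s3, p) = OR(0, 1) = 1
s5 = XOR(s2, s4) = XOR(0, 1) = 1
So s5 = 1.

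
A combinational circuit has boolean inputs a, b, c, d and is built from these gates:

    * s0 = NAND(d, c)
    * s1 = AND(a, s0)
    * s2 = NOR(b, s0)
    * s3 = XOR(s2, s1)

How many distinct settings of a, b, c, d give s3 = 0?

s3 = XOR(s2, s1) must be 0, so s2 and s1 are equal.
Enumerating the 16 input combinations, 8 give s3 = 0 and 8 give s3 = 1.

8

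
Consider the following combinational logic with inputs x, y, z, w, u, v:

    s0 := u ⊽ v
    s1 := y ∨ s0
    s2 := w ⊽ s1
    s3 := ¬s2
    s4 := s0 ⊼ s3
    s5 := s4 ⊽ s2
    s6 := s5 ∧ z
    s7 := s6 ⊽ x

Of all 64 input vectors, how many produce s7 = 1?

28

s7 = s6 ⊽ x must be 1, so both s6 = 0 and x = 0.
s6 = s5 ∧ z must be 0, so at least one of s5, z is 0.
Enumerating the 64 input combinations, 28 give s7 = 1 and 36 give s7 = 0.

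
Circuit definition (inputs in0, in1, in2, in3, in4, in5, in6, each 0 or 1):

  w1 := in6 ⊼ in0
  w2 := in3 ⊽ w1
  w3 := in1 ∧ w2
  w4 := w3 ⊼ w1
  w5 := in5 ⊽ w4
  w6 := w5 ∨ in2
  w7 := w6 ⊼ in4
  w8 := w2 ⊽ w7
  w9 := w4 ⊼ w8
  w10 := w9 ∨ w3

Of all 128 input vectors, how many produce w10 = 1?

100

w10 = w9 ∨ w3 must be 1, so at least one of w9, w3 is 1.
Enumerating the 128 input combinations, 100 give w10 = 1 and 28 give w10 = 0.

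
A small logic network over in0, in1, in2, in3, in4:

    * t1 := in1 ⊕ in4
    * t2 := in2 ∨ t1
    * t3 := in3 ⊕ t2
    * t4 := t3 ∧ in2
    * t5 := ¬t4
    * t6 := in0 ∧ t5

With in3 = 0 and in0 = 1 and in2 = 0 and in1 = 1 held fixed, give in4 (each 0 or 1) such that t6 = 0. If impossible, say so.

With in3 = 0 and in0 = 1 and in2 = 0 and in1 = 1 fixed, none of the 2 settings of in4 give t6 = 0.
For example, with in4=0:
t1 = in1 ⊕ in4 = 1 ⊕ 0 = 1
t2 = in2 ∨ t1 = 0 ∨ 1 = 1
t3 = in3 ⊕ t2 = 0 ⊕ 1 = 1
t4 = t3 ∧ in2 = 1 ∧ 0 = 0
t5 = ¬t4 = ¬0 = 1
t6 = in0 ∧ t5 = 1 ∧ 1 = 1
giving t6 = 1 ≠ 0.

no solution exists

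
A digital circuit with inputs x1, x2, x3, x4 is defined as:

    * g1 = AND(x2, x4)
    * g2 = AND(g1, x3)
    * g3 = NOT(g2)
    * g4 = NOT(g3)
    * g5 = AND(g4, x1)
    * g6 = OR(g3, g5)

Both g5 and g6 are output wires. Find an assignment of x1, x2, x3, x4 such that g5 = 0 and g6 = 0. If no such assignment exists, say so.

Check with x1=0, x2=1, x3=1, x4=1:
g1 = AND(x2, x4) = AND(1, 1) = 1
g2 = AND(g1, x3) = AND(1, 1) = 1
g3 = NOT(g2) = NOT 1 = 0
g4 = NOT(g3) = NOT 0 = 1
g5 = AND(g4, x1) = AND(1, 0) = 0
g6 = OR(g3, g5) = OR(0, 0) = 0
So g5 = 0 and g6 = 0.

x1=0, x2=1, x3=1, x4=1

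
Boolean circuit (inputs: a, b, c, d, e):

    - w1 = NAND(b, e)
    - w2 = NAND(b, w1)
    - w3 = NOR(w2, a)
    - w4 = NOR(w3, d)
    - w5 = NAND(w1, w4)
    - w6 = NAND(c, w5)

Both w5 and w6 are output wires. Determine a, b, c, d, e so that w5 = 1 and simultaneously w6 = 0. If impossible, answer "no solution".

Check with a=0, b=1, c=1, d=0, e=1:
w1 = NAND(b, e) = NAND(1, 1) = 0
w2 = NAND(b, w1) = NAND(1, 0) = 1
w3 = NOR(w2, a) = NOR(1, 0) = 0
w4 = NOR(w3, d) = NOR(0, 0) = 1
w5 = NAND(w1, w4) = NAND(0, 1) = 1
w6 = NAND(c, w5) = NAND(1, 1) = 0
So w5 = 1 and w6 = 0.

a=0, b=1, c=1, d=0, e=1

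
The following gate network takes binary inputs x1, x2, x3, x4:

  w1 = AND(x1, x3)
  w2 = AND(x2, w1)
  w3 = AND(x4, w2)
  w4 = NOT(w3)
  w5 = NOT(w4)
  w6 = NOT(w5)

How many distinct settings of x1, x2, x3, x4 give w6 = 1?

15

w6 = NOT(w5) must be 1, so w5 = 0.
w5 = NOT(w4) must be 0, so w4 = 1.
Enumerating the 16 input combinations, 15 give w6 = 1 and 1 give w6 = 0.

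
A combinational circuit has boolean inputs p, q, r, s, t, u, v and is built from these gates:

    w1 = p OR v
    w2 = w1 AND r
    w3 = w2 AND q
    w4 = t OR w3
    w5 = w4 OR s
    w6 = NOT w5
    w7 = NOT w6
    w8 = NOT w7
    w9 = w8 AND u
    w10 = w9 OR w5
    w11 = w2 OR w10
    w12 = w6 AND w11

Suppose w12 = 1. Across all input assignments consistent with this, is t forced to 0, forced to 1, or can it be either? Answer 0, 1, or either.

0

w12 = w6 AND w11 must be 1, so both w6 = 1 and w11 = 1.
w6 = NOT w5 must be 1, so w5 = 0.
Every assignment with w12 = 1 has t = 0; there are 16 such assignment(s).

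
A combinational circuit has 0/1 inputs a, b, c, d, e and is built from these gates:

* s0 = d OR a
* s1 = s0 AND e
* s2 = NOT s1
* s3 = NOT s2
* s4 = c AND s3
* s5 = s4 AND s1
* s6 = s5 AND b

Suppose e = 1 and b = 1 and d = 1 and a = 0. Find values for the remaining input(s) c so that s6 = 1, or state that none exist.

s6 = s5 AND b must be 1, so both s5 = 1 and b = 1.
s5 = s4 AND s1 must be 1, so both s4 = 1 and s1 = 1.
Check with e = 1 and b = 1 and d = 1 and a = 0 and c=1:
s0 = d OR a = 1 OR 0 = 1
s1 = s0 AND e = 1 AND 1 = 1
s2 = NOT s1 = NOT 1 = 0
s3 = NOT s2 = NOT 0 = 1
s4 = c AND s3 = 1 AND 1 = 1
s5 = s4 AND s1 = 1 AND 1 = 1
s6 = s5 AND b = 1 AND 1 = 1
So s6 = 1.

c=1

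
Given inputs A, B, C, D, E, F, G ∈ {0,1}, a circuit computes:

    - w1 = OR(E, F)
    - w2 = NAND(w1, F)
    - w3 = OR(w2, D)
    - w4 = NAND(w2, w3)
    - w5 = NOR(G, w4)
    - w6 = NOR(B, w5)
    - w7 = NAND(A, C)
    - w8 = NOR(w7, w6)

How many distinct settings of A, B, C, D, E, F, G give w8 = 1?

w8 = NOR(w7, w6) must be 1, so both w7 = 0 and w6 = 0.
Enumerating the 128 input combinations, 20 give w8 = 1 and 108 give w8 = 0.

20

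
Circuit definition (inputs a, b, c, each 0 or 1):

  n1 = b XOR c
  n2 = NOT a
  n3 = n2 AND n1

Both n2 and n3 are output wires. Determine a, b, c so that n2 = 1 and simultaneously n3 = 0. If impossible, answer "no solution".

a=0, b=0, c=0

Check with a=0, b=0, c=0:
n1 = b XOR c = 0 XOR 0 = 0
n2 = NOT a = NOT 0 = 1
n3 = n2 AND n1 = 1 AND 0 = 0
So n2 = 1 and n3 = 0.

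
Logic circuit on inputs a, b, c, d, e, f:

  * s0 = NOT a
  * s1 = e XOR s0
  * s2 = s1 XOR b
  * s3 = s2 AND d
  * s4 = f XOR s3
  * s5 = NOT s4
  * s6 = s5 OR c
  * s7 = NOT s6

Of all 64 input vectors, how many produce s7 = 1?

16

s7 = NOT s6 must be 1, so s6 = 0.
s6 = s5 OR c must be 0, so both s5 = 0 and c = 0.
Enumerating the 64 input combinations, 16 give s7 = 1 and 48 give s7 = 0.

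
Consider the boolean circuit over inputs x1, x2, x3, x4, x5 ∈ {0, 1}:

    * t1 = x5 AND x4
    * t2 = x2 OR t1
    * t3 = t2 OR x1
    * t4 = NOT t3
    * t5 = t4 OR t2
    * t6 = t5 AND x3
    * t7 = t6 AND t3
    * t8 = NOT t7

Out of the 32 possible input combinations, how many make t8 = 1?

22

t8 = NOT t7 must be 1, so t7 = 0.
t7 = t6 AND t3 must be 0, so at least one of t6, t3 is 0.
Enumerating the 32 input combinations, 22 give t8 = 1 and 10 give t8 = 0.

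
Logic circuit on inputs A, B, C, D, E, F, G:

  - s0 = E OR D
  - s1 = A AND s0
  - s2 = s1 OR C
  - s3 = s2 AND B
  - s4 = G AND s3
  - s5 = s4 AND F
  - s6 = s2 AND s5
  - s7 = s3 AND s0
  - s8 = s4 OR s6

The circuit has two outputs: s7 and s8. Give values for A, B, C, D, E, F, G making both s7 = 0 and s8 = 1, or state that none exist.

Check with A=1, B=1, C=1, D=0, E=0, F=0, G=1:
s0 = E OR D = 0 OR 0 = 0
s1 = A AND s0 = 1 AND 0 = 0
s2 = s1 OR C = 0 OR 1 = 1
s3 = s2 AND B = 1 AND 1 = 1
s4 = G AND s3 = 1 AND 1 = 1
s5 = s4 AND F = 1 AND 0 = 0
s6 = s2 AND s5 = 1 AND 0 = 0
s7 = s3 AND s0 = 1 AND 0 = 0
s8 = s4 OR s6 = 1 OR 0 = 1
So s7 = 0 and s8 = 1.

A=1, B=1, C=1, D=0, E=0, F=0, G=1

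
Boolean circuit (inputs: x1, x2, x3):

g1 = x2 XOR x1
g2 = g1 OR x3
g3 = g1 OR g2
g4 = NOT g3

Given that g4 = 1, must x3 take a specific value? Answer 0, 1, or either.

g4 = NOT g3 must be 1, so g3 = 0.
g3 = g1 OR g2 must be 0, so both g1 = 0 and g2 = 0.
Every assignment with g4 = 1 has x3 = 0; there are 2 such assignment(s).
  x1=0, x2=0, x3=0
  x1=1, x2=1, x3=0

0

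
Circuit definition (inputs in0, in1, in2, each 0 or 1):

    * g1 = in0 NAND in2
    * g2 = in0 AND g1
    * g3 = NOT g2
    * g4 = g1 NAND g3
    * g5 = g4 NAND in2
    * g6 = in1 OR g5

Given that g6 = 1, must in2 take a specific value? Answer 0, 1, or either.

either

Both values of in2 occur among assignments with g6 = 1:
  in2=0: in0=0, in1=0, in2=0
  in2=1: in0=0, in1=0, in2=1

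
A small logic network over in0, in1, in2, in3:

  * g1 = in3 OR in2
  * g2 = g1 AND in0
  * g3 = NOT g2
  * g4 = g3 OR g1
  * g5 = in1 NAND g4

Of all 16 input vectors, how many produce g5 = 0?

g5 = in1 NAND g4 must be 0, so both in1 = 1 and g4 = 1.
g4 = g3 OR g1 must be 1, so at least one of g3, g1 is 1.
Enumerating the 16 input combinations, 8 give g5 = 0 and 8 give g5 = 1.

8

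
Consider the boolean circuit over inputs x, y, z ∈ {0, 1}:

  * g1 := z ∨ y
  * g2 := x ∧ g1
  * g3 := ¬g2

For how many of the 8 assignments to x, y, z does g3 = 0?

g3 = ¬g2 must be 0, so g2 = 1.
g2 = x ∧ g1 must be 1, so both x = 1 and g1 = 1.
g1 = z ∨ y must be 1, so at least one of z, y is 1.
Satisfying assignments:
  x=1, y=0, z=1
  x=1, y=1, z=0
  x=1, y=1, z=1

3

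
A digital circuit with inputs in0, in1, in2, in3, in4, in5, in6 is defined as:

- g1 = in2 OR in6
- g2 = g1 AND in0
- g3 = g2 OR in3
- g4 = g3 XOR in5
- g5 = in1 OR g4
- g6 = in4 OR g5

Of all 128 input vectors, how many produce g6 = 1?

112

g6 = in4 OR g5 must be 1, so at least one of in4, g5 is 1.
Enumerating the 128 input combinations, 112 give g6 = 1 and 16 give g6 = 0.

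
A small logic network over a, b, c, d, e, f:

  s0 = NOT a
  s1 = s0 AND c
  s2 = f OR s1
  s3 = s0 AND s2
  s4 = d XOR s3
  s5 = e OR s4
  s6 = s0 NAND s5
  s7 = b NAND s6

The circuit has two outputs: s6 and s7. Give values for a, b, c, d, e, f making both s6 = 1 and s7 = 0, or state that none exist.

Check with a=1, b=1, c=0, d=0, e=1, f=0:
s0 = NOT a = NOT 1 = 0
s1 = s0 AND c = 0 AND 0 = 0
s2 = f OR s1 = 0 OR 0 = 0
s3 = s0 AND s2 = 0 AND 0 = 0
s4 = d XOR s3 = 0 XOR 0 = 0
s5 = e OR s4 = 1 OR 0 = 1
s6 = s0 NAND s5 = 0 NAND 1 = 1
s7 = b NAND s6 = 1 NAND 1 = 0
So s6 = 1 and s7 = 0.

a=1, b=1, c=0, d=0, e=1, f=0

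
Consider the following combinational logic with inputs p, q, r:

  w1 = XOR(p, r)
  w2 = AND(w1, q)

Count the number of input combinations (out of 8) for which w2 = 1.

2

w2 = AND(w1, q) must be 1, so both w1 = 1 and q = 1.
w1 = XOR(p, r) must be 1, so p and r differ.
Satisfying assignments:
  p=0, q=1, r=1
  p=1, q=1, r=0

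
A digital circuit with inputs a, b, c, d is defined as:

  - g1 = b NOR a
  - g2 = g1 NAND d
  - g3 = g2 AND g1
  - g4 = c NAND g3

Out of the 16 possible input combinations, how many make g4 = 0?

g4 = c NAND g3 must be 0, so both c = 1 and g3 = 1.
g3 = g2 AND g1 must be 1, so both g2 = 1 and g1 = 1.
g2 = g1 NAND d must be 1, so at least one of g1, d is 0.
Satisfying assignments:
  a=0, b=0, c=1, d=0

1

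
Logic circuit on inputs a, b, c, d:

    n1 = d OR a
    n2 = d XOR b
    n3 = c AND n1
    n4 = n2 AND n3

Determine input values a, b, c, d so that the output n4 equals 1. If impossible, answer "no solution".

n4 = n2 AND n3 must be 1, so both n2 = 1 and n3 = 1.
Check with a=1, b=0, c=1, d=1:
n1 = d OR a = 1 OR 1 = 1
n2 = d XOR b = 1 XOR 0 = 1
n3 = c AND n1 = 1 AND 1 = 1
n4 = n2 AND n3 = 1 AND 1 = 1
So n4 = 1 as required.

a=1, b=0, c=1, d=1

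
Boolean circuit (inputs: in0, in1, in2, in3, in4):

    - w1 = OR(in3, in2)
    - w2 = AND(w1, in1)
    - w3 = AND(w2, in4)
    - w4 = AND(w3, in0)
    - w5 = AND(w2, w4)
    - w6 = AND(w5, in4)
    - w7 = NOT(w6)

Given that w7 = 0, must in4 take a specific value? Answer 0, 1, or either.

1

w7 = NOT(w6) must be 0, so w6 = 1.
w6 = AND(w5, in4) must be 1, so both w5 = 1 and in4 = 1.
w5 = AND(w2, w4) must be 1, so both w2 = 1 and w4 = 1.
Every assignment with w7 = 0 has in4 = 1; there are 3 such assignment(s).
  in0=1, in1=1, in2=0, in3=1, in4=1
  in0=1, in1=1, in2=1, in3=0, in4=1
  in0=1, in1=1, in2=1, in3=1, in4=1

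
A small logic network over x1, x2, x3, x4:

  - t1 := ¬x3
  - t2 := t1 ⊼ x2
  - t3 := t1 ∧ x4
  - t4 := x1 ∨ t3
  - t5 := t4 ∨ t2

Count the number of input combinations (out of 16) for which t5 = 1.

15

t5 = t4 ∨ t2 must be 1, so at least one of t4, t2 is 1.
Enumerating the 16 input combinations, 15 give t5 = 1 and 1 give t5 = 0.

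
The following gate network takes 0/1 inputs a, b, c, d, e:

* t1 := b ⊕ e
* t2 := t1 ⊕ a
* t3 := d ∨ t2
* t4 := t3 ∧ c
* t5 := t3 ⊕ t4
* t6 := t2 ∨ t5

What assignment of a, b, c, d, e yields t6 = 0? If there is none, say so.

a=1, b=1, c=0, d=0, e=0

t6 = t2 ∨ t5 must be 0, so both t2 = 0 and t5 = 0.
Check with a=1, b=1, c=0, d=0, e=0:
t1 = b ⊕ e = 1 ⊕ 0 = 1
t2 = t1 ⊕ a = 1 ⊕ 1 = 0
t3 = d ∨ t2 = 0 ∨ 0 = 0
t4 = t3 ∧ c = 0 ∧ 0 = 0
t5 = t3 ⊕ t4 = 0 ⊕ 0 = 0
t6 = t2 ∨ t5 = 0 ∨ 0 = 0
So t6 = 0 as required.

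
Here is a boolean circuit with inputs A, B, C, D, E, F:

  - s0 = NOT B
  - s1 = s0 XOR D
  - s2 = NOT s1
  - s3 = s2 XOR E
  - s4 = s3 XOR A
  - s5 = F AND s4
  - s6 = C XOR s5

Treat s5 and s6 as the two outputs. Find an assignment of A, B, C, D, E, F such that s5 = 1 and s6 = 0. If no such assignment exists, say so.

Check with A=0 B=0 C=1 D=1 E=0 F=1:
s0 = NOT B = NOT 0 = 1
s1 = s0 XOR D = 1 XOR 1 = 0
s2 = NOT s1 = NOT 0 = 1
s3 = s2 XOR E = 1 XOR 0 = 1
s4 = s3 XOR A = 1 XOR 0 = 1
s5 = F AND s4 = 1 AND 1 = 1
s6 = C XOR s5 = 1 XOR 1 = 0
So s5 = 1 and s6 = 0.

A=0 B=0 C=1 D=1 E=0 F=1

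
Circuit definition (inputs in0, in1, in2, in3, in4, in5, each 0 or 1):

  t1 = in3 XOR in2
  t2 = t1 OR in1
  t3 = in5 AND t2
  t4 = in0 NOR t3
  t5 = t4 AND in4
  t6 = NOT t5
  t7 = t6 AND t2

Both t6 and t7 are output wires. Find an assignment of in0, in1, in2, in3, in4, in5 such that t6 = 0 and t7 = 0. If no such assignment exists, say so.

Check with in0=0, in1=0, in2=1, in3=1, in4=1, in5=1:
t1 = in3 XOR in2 = 1 XOR 1 = 0
t2 = t1 OR in1 = 0 OR 0 = 0
t3 = in5 AND t2 = 1 AND 0 = 0
t4 = in0 NOR t3 = 0 NOR 0 = 1
t5 = t4 AND in4 = 1 AND 1 = 1
t6 = NOT t5 = NOT 1 = 0
t7 = t6 AND t2 = 0 AND 0 = 0
So t6 = 0 and t7 = 0.

in0=0, in1=0, in2=1, in3=1, in4=1, in5=1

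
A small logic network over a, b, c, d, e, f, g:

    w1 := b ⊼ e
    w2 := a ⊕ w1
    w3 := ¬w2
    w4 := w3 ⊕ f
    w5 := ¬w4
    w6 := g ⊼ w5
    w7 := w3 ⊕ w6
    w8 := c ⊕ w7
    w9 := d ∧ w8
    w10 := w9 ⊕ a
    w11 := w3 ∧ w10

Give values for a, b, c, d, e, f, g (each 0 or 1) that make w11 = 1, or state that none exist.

w11 = w3 ∧ w10 must be 1, so both w3 = 1 and w10 = 1.
w3 = ¬w2 must be 1, so w2 = 0.
Check with a=0 b=1 c=1 d=1 e=1 f=0 g=1:
w1 = b ⊼ e = 1 ⊼ 1 = 0
w2 = a ⊕ w1 = 0 ⊕ 0 = 0
w3 = ¬w2 = ¬0 = 1
w4 = w3 ⊕ f = 1 ⊕ 0 = 1
w5 = ¬w4 = ¬1 = 0
w6 = g ⊼ w5 = 1 ⊼ 0 = 1
w7 = w3 ⊕ w6 = 1 ⊕ 1 = 0
w8 = c ⊕ w7 = 1 ⊕ 0 = 1
w9 = d ∧ w8 = 1 ∧ 1 = 1
w10 = w9 ⊕ a = 1 ⊕ 0 = 1
w11 = w3 ∧ w10 = 1 ∧ 1 = 1
So w11 = 1 as required.

a=0 b=1 c=1 d=1 e=1 f=0 g=1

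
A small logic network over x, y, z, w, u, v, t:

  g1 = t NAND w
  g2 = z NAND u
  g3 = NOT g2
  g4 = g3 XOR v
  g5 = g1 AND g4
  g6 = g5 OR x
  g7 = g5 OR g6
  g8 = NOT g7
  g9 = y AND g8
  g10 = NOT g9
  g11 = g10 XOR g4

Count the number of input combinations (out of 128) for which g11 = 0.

76

g11 = g10 XOR g4 must be 0, so g10 and g4 are equal.
Enumerating the 128 input combinations, 76 give g11 = 0 and 52 give g11 = 1.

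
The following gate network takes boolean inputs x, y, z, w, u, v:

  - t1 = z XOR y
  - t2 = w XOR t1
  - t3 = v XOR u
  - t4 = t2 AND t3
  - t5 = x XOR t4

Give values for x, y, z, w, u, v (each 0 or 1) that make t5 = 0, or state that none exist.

x=1, y=0, z=0, w=1, u=1, v=0

t5 = x XOR t4 must be 0, so x and t4 are equal.
Check with x=1, y=0, z=0, w=1, u=1, v=0:
t1 = z XOR y = 0 XOR 0 = 0
t2 = w XOR t1 = 1 XOR 0 = 1
t3 = v XOR u = 0 XOR 1 = 1
t4 = t2 AND t3 = 1 AND 1 = 1
t5 = x XOR t4 = 1 XOR 1 = 0
So t5 = 0 as required.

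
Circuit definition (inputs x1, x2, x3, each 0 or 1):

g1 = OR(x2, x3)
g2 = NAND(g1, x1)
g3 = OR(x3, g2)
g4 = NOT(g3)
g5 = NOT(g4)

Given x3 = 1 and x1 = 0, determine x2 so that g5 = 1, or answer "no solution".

Check with x3 = 1 and x1 = 0 and x2=0:
g1 = OR(x2, x3) = OR(0, 1) = 1
g2 = NAND(g1, x1) = NAND(1, 0) = 1
g3 = OR(x3, g2) = OR(1, 1) = 1
g4 = NOT(g3) = NOT 1 = 0
g5 = NOT(g4) = NOT 0 = 1
So g5 = 1.

x2=0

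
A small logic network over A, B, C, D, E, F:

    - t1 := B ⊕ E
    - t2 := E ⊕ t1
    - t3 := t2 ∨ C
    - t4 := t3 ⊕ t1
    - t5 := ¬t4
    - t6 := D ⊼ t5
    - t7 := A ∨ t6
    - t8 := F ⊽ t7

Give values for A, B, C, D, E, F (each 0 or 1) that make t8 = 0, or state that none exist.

A=1, B=0, C=0, D=0, E=0, F=1

t8 = F ⊽ t7 must be 0, so at least one of F, t7 is 1.
Check with A=1, B=0, C=0, D=0, E=0, F=1:
t1 = B ⊕ E = 0 ⊕ 0 = 0
t2 = E ⊕ t1 = 0 ⊕ 0 = 0
t3 = t2 ∨ C = 0 ∨ 0 = 0
t4 = t3 ⊕ t1 = 0 ⊕ 0 = 0
t5 = ¬t4 = ¬0 = 1
t6 = D ⊼ t5 = 0 ⊼ 1 = 1
t7 = A ∨ t6 = 1 ∨ 1 = 1
t8 = F ⊽ t7 = 1 ⊽ 1 = 0
So t8 = 0 as required.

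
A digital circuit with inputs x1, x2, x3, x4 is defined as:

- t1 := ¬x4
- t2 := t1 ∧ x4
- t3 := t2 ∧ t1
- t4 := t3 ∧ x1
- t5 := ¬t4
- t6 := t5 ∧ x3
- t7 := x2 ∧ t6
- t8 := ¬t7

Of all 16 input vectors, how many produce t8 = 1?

12

t8 = ¬t7 must be 1, so t7 = 0.
t7 = x2 ∧ t6 must be 0, so at least one of x2, t6 is 0.
Enumerating the 16 input combinations, 12 give t8 = 1 and 4 give t8 = 0.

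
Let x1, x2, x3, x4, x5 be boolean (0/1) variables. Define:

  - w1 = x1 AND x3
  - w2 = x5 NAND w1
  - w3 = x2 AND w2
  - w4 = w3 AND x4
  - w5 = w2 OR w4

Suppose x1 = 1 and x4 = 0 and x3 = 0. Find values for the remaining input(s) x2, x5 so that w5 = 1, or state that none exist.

w5 = w2 OR w4 must be 1, so at least one of w2, w4 is 1.
Check with x1 = 1 and x4 = 0 and x3 = 0 and x2=1, x5=0:
w1 = x1 AND x3 = 1 AND 0 = 0
w2 = x5 NAND w1 = 0 NAND 0 = 1
w3 = x2 AND w2 = 1 AND 1 = 1
w4 = w3 AND x4 = 1 AND 0 = 0
w5 = w2 OR w4 = 1 OR 0 = 1
So w5 = 1.

x2=1 x5=0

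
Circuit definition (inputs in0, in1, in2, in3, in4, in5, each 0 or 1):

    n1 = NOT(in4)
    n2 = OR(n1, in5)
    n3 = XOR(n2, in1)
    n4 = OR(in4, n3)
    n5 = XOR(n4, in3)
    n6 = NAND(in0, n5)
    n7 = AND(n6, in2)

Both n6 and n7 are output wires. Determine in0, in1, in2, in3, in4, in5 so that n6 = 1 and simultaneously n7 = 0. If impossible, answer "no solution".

Check with in0=0, in1=1, in2=0, in3=1, in4=1, in5=1:
n1 = NOT(in4) = NOT 1 = 0
n2 = OR(n1, in5) = OR(0, 1) = 1
n3 = XOR(n2, in1) = XOR(1, 1) = 0
n4 = OR(in4, n3) = OR(1, 0) = 1
n5 = XOR(n4, in3) = XOR(1, 1) = 0
n6 = NAND(in0, n5) = NAND(0, 0) = 1
n7 = AND(n6, in2) = AND(1, 0) = 0
So n6 = 1 and n7 = 0.

in0=0, in1=1, in2=0, in3=1, in4=1, in5=1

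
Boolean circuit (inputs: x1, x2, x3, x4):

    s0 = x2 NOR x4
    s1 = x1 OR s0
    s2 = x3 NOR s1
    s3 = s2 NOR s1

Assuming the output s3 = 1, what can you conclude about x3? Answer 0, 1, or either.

s3 = s2 NOR s1 must be 1, so both s2 = 0 and s1 = 0.
s2 = x3 NOR s1 must be 0, so at least one of x3, s1 is 1.
Every assignment with s3 = 1 has x3 = 1; there are 3 such assignment(s).
  x1=0, x2=0, x3=1, x4=1
  x1=0, x2=1, x3=1, x4=0
  x1=0, x2=1, x3=1, x4=1

1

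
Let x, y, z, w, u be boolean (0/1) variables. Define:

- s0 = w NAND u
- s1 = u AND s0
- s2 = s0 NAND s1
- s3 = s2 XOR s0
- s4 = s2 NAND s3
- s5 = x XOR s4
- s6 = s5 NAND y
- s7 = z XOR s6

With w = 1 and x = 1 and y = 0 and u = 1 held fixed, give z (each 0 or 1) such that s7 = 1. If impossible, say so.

z=0

Check with w = 1 and x = 1 and y = 0 and u = 1 and z=0:
s0 = w NAND u = 1 NAND 1 = 0
s1 = u AND s0 = 1 AND 0 = 0
s2 = s0 NAND s1 = 0 NAND 0 = 1
s3 = s2 XOR s0 = 1 XOR 0 = 1
s4 = s2 NAND s3 = 1 NAND 1 = 0
s5 = x XOR s4 = 1 XOR 0 = 1
s6 = s5 NAND y = 1 NAND 0 = 1
s7 = z XOR s6 = 0 XOR 1 = 1
So s7 = 1.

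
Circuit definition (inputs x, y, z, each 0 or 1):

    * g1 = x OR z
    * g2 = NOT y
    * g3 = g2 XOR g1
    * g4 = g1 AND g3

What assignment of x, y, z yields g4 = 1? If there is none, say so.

x=0, y=1, z=1

g4 = g1 AND g3 must be 1, so both g1 = 1 and g3 = 1.
g1 = x OR z must be 1, so at least one of x, z is 1.
Check with x=0, y=1, z=1:
g1 = x OR z = 0 OR 1 = 1
g2 = NOT y = NOT 1 = 0
g3 = g2 XOR g1 = 0 XOR 1 = 1
g4 = g1 AND g3 = 1 AND 1 = 1
So g4 = 1 as required.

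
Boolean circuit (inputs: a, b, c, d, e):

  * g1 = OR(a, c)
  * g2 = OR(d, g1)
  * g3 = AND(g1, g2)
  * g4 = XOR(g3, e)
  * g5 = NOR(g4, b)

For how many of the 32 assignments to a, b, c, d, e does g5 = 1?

8

g5 = NOR(g4, b) must be 1, so both g4 = 0 and b = 0.
g4 = XOR(g3, e) must be 0, so g3 and e are equal.
Enumerating the 32 input combinations, 8 give g5 = 1 and 24 give g5 = 0.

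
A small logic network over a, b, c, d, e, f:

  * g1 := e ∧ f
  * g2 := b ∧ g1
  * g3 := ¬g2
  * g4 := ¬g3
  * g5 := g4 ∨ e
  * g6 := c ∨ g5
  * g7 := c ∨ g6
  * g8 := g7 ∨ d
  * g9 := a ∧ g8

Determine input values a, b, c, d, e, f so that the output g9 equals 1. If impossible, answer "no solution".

g9 = a ∧ g8 must be 1, so both a = 1 and g8 = 1.
g8 = g7 ∨ d must be 1, so at least one of g7, d is 1.
Check with a=1 b=1 c=0 d=1 e=1 f=1:
g1 = e ∧ f = 1 ∧ 1 = 1
g2 = b ∧ g1 = 1 ∧ 1 = 1
g3 = ¬g2 = ¬1 = 0
g4 = ¬g3 = ¬0 = 1
g5 = g4 ∨ e = 1 ∨ 1 = 1
g6 = c ∨ g5 = 0 ∨ 1 = 1
g7 = c ∨ g6 = 0 ∨ 1 = 1
g8 = g7 ∨ d = 1 ∨ 1 = 1
g9 = a ∧ g8 = 1 ∧ 1 = 1
So g9 = 1 as required.

a=1 b=1 c=0 d=1 e=1 f=1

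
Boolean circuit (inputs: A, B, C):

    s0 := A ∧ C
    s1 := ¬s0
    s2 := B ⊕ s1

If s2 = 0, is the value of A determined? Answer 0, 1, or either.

Both values of A occur among assignments with s2 = 0:
  A=0: A=0, B=1, C=0
  A=1: A=1, B=0, C=1

either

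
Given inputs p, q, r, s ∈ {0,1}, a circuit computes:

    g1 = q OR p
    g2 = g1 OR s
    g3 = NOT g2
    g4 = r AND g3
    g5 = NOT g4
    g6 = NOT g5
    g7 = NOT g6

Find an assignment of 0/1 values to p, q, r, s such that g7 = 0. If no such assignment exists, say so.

g7 = NOT g6 must be 0, so g6 = 1.
g6 = NOT g5 must be 1, so g5 = 0.
g5 = NOT g4 must be 0, so g4 = 1.
Check with p=0 q=0 r=1 s=0:
g1 = q OR p = 0 OR 0 = 0
g2 = g1 OR s = 0 OR 0 = 0
g3 = NOT g2 = NOT 0 = 1
g4 = r AND g3 = 1 AND 1 = 1
g5 = NOT g4 = NOT 1 = 0
g6 = NOT g5 = NOT 0 = 1
g7 = NOT g6 = NOT 1 = 0
So g7 = 0 as required.

p=0 q=0 r=1 s=0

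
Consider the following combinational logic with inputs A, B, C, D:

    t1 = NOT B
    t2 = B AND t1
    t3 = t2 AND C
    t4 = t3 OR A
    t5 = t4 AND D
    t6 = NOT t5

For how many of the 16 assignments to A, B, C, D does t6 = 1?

12

t6 = NOT t5 must be 1, so t5 = 0.
t5 = t4 AND D must be 0, so at least one of t4, D is 0.
Enumerating the 16 input combinations, 12 give t6 = 1 and 4 give t6 = 0.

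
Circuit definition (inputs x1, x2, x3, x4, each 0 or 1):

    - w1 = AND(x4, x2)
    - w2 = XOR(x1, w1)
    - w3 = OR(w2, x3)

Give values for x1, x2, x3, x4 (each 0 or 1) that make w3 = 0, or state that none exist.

Check with x1=0 x2=1 x3=0 x4=0:
w1 = AND(x4, x2) = AND(0, 1) = 0
w2 = XOR(x1, w1) = XOR(0, 0) = 0
w3 = OR(w2, x3) = OR(0, 0) = 0
So w3 = 0 as required.

x1=0 x2=1 x3=0 x4=0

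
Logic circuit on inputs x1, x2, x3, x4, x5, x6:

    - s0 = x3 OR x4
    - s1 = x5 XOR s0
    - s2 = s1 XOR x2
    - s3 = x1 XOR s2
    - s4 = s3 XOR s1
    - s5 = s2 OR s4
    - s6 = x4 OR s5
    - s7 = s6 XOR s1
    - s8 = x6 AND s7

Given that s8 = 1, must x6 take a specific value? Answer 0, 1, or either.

s8 = x6 AND s7 must be 1, so both x6 = 1 and s7 = 1.
s7 = s6 XOR s1 must be 1, so s6 and s1 differ.
Every assignment with s8 = 1 has x6 = 1; there are 16 such assignment(s).

1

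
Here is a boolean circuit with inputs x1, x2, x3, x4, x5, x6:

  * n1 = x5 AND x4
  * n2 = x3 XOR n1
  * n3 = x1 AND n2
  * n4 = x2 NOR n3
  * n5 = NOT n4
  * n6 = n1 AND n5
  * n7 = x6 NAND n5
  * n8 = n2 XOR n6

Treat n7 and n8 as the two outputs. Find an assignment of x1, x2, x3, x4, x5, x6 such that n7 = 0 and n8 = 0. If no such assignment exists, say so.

x1=1, x2=1, x3=0, x4=0, x5=1, x6=1

Check with x1=1, x2=1, x3=0, x4=0, x5=1, x6=1:
n1 = x5 AND x4 = 1 AND 0 = 0
n2 = x3 XOR n1 = 0 XOR 0 = 0
n3 = x1 AND n2 = 1 AND 0 = 0
n4 = x2 NOR n3 = 1 NOR 0 = 0
n5 = NOT n4 = NOT 0 = 1
n6 = n1 AND n5 = 0 AND 1 = 0
n7 = x6 NAND n5 = 1 NAND 1 = 0
n8 = n2 XOR n6 = 0 XOR 0 = 0
So n7 = 0 and n8 = 0.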